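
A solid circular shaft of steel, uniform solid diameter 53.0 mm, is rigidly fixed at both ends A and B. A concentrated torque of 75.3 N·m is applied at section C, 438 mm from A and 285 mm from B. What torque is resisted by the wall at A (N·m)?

29.7 N·m

With uniform GJ and both ends fixed, compatibility θ_AC = θ_CB gives T_A·a = T_B·b, together with T_A + T_B = T₀.
T_A = T₀·b/(a+b) = 75.30·285/723.0 = 29.68 N·m; T_B = 45.62 N·m.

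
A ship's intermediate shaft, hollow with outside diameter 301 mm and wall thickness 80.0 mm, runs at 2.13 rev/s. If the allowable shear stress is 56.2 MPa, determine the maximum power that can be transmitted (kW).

J = π(d_o⁴ − d_i⁴)/32 = π(0.301⁴ − 0.141⁴)/32 = 7.671×10^-4 m⁴.
T_max = τ_allow·J/r = 5.62×10^7 × 7.671×10^-4 / 0.150 = 286400 N·m.
ω = 2π·2.13 = 13.38 rad/s, so P_max = T_max·ω = 3.833×10^6 W.

3830 kW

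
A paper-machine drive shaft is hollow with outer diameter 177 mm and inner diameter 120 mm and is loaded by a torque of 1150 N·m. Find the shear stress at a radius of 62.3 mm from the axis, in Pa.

943000 Pa

J = π(d_o⁴ − d_i⁴)/32 = π(0.177⁴ − 0.120⁴)/32 = 7.600×10^-5 m⁴.
Shear stress varies linearly with radius: τ = T·r/J = 1150 × 0.0623 / 7.600×10^-5 = 9.427×10^5 Pa.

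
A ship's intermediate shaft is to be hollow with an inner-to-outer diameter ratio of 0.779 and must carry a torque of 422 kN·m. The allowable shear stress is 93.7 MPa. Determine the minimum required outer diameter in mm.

For a hollow shaft with d_i/d_o = 0.779: τ_max = 16T/(π d_o³ (1−k⁴)), so d_o = [16T/(π τ_allow (1−k⁴))]^(1/3) = [16·422000/(π·9.37×10^7·0.6317)]^(1/3) = 0.3311 m.

331 mm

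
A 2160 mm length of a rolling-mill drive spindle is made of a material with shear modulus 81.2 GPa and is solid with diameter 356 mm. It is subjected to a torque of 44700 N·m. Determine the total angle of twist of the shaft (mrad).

J = πd⁴/32 = π(0.356)⁴/32 = 1.577×10^-3 m⁴.
θ = T·L/(G·J) = 44700 × 2.16 / (81.2×10⁹ × 1.577×10^-3) = 7.541×10^-4 rad.

0.754 mrad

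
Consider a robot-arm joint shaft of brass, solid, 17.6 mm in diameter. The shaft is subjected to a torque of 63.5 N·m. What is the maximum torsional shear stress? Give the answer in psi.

8600 psi

J = πd⁴/32 = π(0.0176)⁴/32 = 9.420×10^-9 m⁴.
τ_max = T·r/J = 63.50 × 0.00880 / 9.420×10^-9 = 5.932×10^7 Pa.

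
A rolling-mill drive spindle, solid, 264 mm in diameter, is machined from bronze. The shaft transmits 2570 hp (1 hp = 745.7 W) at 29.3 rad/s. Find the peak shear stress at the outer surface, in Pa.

1.81e7 Pa

ω = 29.3 rad/s, so T = P/ω = 2570×745.7 / 29.30 = 65410 N·m.
J = πd⁴/32 = π(0.264)⁴/32 = 4.769×10^-4 m⁴.
τ_max = T·r/J = 65410 × 0.132 / 4.769×10^-4 = 1.810×10^7 Pa.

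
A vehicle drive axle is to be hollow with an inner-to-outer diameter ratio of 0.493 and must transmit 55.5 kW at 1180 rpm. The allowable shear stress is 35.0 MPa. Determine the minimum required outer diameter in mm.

41.1 mm

ω = 2π·1180/60 = 123.6 rad/s, so T = P/ω = 55.5×10³ / 123.6 = 449.1 N·m.
For a hollow shaft with d_i/d_o = 0.493: τ_max = 16T/(π d_o³ (1−k⁴)), so d_o = [16T/(π τ_allow (1−k⁴))]^(1/3) = [16·449.1/(π·3.50×10^7·0.9409)]^(1/3) = 0.04111 m.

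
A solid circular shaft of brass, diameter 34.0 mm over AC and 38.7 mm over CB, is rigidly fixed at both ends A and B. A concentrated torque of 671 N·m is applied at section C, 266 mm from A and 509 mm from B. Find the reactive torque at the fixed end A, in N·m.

357 N·m

Compatibility: T_A·a/J_AC = T_B·b/J_CB with T_A + T_B = T₀.
J_AC = 1.31×10^-7 m⁴, J_CB = 2.20×10^-7 m⁴, so T_A = T₀·(J_AC/a)/((J_AC/a)+(J_CB/b)) = 357.4 N·m, T_B = 313.6 N·m.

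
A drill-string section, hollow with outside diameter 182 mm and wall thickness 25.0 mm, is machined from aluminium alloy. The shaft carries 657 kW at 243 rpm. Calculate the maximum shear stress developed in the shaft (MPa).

ω = 2π·243/60 = 25.45 rad/s, so T = P/ω = 657×10³ / 25.45 = 25820 N·m.
J = π(d_o⁴ − d_i⁴)/32 = π(0.182⁴ − 0.132⁴)/32 = 7.791×10^-5 m⁴.
τ_max = T·r/J = 25820 × 0.0910 / 7.791×10^-5 = 3.016×10^7 Pa.

30.2 MPa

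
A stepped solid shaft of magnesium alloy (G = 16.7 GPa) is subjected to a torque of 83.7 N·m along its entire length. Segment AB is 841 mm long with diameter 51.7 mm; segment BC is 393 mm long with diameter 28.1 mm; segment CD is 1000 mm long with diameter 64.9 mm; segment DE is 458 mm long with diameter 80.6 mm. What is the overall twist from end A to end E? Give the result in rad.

0.0416 rad

J_AB = π(0.0517)⁴/32 = 7.01×10^-7 m⁴; J_BC = π(0.0281)⁴/32 = 6.12×10^-8 m⁴; J_CD = π(0.0649)⁴/32 = 1.74×10^-6 m⁴; J_DE = π(0.0806)⁴/32 = 4.14×10^-6 m⁴.
θ = (T/G)·Σ L_i/J_i = (83.70/16.7×10⁹)·(0.841/7.01×10^-7 + 0.393/6.12×10^-8 + 1.00/1.74×10^-6 + 0.458/4.14×10^-6) = 0.04162 rad.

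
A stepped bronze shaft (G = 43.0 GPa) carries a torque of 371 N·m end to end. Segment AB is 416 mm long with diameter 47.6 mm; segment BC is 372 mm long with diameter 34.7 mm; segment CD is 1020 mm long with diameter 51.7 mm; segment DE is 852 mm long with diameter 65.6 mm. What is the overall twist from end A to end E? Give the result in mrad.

J_AB = π(0.0476)⁴/32 = 5.04×10^-7 m⁴; J_BC = π(0.0347)⁴/32 = 1.42×10^-7 m⁴; J_CD = π(0.0517)⁴/32 = 7.01×10^-7 m⁴; J_DE = π(0.0656)⁴/32 = 1.82×10^-6 m⁴.
θ = (T/G)·Σ L_i/J_i = (371.0/43.0×10⁹)·(0.416/5.04×10^-7 + 0.372/1.42×10^-7 + 1.02/7.01×10^-7 + 0.852/1.82×10^-6) = 0.04626 rad.

46.3 mrad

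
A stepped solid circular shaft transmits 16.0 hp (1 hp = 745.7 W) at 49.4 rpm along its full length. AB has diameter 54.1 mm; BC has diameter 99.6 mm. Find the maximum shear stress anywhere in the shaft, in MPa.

ω = 2π·49.4/60 = 5.173 rad/s, so T = P/ω = 16.0×745.7 / 5.173 = 2306 N·m.
Under the same torque, τ_max = 16T/(πd³) is largest where d is smallest — segment AB (d = 54.1 mm).
τ_max = 16·2306/(π·(0.0541)³) = 7.418×10^7 Pa.

74.2 MPa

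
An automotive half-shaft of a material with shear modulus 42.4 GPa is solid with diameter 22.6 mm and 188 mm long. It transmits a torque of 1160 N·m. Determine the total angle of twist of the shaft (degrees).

11.5°

J = πd⁴/32 = π(0.0226)⁴/32 = 2.561×10^-8 m⁴.
θ = T·L/(G·J) = 1160 × 0.188 / (42.4×10⁹ × 2.561×10^-8) = 0.2008 rad.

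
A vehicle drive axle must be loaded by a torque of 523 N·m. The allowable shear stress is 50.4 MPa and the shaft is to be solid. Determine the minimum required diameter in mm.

For a solid shaft τ_max = 16T/(πd³), so d = (16T/(π τ_allow))^(1/3) = (16·523.0/(π·5.04×10^7))^(1/3) = 0.03753 m.

37.5 mm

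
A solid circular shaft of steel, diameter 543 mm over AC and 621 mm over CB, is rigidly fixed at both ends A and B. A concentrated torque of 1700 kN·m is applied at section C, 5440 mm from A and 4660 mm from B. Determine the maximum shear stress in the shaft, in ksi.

Compatibility: T_A·a/J_AC = T_B·b/J_CB with T_A + T_B = T₀.
J_AC = 8.53×10^-3 m⁴, J_CB = 0.0146 m⁴, so T_A = T₀·(J_AC/a)/((J_AC/a)+(J_CB/b)) = 567200 N·m, T_B = 1.133e6 N·m.
τ in each portion: τ_AC = 1.80×10^7 Pa, τ_CB = 2.41×10^7 Pa; maximum is in CB.
τ_max = T_CB·r/J = 1.133e6·0.310/0.0146 = 2.409×10^7 Pa.

3.49 ksi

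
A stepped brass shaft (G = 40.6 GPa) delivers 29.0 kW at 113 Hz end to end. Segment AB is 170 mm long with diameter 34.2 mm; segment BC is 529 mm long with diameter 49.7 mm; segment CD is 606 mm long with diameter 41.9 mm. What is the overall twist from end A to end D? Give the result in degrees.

ω = 2π·113 = 710.0 rad/s, so T = P/ω = 29.0×10³ / 710.0 = 40.85 N·m.
J_AB = π(0.0342)⁴/32 = 1.34×10^-7 m⁴; J_BC = π(0.0497)⁴/32 = 5.99×10^-7 m⁴; J_CD = π(0.0419)⁴/32 = 3.03×10^-7 m⁴.
θ = (T/G)·Σ L_i/J_i = (40.85/40.6×10⁹)·(0.170/1.34×10^-7 + 0.529/5.99×10^-7 + 0.606/3.03×10^-7) = 4.177×10^-3 rad.

0.239°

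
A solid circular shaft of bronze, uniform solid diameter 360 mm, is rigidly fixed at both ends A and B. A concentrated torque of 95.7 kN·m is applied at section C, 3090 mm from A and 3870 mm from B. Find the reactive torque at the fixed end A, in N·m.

With uniform GJ and both ends fixed, compatibility θ_AC = θ_CB gives T_A·a = T_B·b, together with T_A + T_B = T₀.
T_A = T₀·b/(a+b) = 95700·3870/6960 = 53210 N·m; T_B = 42490 N·m.

53200 N·m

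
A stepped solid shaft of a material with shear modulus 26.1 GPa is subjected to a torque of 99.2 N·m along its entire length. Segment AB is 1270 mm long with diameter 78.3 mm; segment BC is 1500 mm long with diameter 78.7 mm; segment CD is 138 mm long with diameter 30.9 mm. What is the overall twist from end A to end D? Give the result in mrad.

J_AB = π(0.0783)⁴/32 = 3.69×10^-6 m⁴; J_BC = π(0.0787)⁴/32 = 3.77×10^-6 m⁴; J_CD = π(0.0309)⁴/32 = 8.95×10^-8 m⁴.
θ = (T/G)·Σ L_i/J_i = (99.20/26.1×10⁹)·(1.27/3.69×10^-6 + 1.50/3.77×10^-6 + 0.138/8.95×10^-8) = 8.682×10^-3 rad.

8.68 mrad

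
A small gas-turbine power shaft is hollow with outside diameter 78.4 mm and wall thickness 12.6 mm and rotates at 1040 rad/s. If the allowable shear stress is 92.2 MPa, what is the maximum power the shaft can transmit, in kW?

J = π(d_o⁴ − d_i⁴)/32 = π(0.0784⁴ − 0.0532⁴)/32 = 2.923×10^-6 m⁴.
T_max = τ_allow·J/r = 9.22×10^7 × 2.923×10^-6 / 0.0392 = 6874 N·m.
ω = 1040 rad/s, so P_max = T_max·ω = 7.149×10^6 W.

7150 kW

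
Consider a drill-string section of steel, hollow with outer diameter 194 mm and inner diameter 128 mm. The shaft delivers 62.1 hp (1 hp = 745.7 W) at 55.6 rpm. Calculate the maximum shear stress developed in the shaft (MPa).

ω = 2π·55.6/60 = 5.822 rad/s, so T = P/ω = 62.1×745.7 / 5.822 = 7953 N·m.
J = π(d_o⁴ − d_i⁴)/32 = π(0.194⁴ − 0.128⁴)/32 = 1.127×10^-4 m⁴.
τ_max = T·r/J = 7953 × 0.0970 / 1.127×10^-4 = 6.845×10^6 Pa.

6.84 MPa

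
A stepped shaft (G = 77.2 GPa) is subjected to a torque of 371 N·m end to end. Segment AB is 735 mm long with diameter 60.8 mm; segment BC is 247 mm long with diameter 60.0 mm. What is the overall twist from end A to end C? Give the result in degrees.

0.204°

J_AB = π(0.0608)⁴/32 = 1.34×10^-6 m⁴; J_BC = π(0.0600)⁴/32 = 1.27×10^-6 m⁴.
θ = (T/G)·Σ L_i/J_i = (371.0/77.2×10⁹)·(0.735/1.34×10^-6 + 0.247/1.27×10^-6) = 3.566×10^-3 rad.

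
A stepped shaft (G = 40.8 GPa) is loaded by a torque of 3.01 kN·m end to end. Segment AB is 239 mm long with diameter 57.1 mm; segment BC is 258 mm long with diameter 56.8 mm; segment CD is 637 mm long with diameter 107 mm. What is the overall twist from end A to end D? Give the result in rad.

J_AB = π(0.0571)⁴/32 = 1.04×10^-6 m⁴; J_BC = π(0.0568)⁴/32 = 1.02×10^-6 m⁴; J_CD = π(0.107)⁴/32 = 1.29×10^-5 m⁴.
θ = (T/G)·Σ L_i/J_i = (3010/40.8×10⁹)·(0.239/1.04×10^-6 + 0.258/1.02×10^-6 + 0.637/1.29×10^-5) = 0.03917 rad.

0.0392 rad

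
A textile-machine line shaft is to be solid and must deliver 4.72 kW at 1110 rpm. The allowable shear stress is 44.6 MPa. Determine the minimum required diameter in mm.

ω = 2π·1110/60 = 116.2 rad/s, so T = P/ω = 4.72×10³ / 116.2 = 40.61 N·m.
For a solid shaft τ_max = 16T/(πd³), so d = (16T/(π τ_allow))^(1/3) = (16·40.61/(π·4.46×10^7))^(1/3) = 0.01668 m.

16.7 mm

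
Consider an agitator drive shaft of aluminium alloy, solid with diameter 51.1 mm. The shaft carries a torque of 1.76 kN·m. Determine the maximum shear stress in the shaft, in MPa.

67.2 MPa

J = πd⁴/32 = π(0.0511)⁴/32 = 6.694×10^-7 m⁴.
τ_max = T·r/J = 1760 × 0.0255 / 6.694×10^-7 = 6.718×10^7 Pa.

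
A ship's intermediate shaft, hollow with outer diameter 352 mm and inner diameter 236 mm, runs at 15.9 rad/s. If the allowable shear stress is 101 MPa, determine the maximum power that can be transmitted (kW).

J = π(d_o⁴ − d_i⁴)/32 = π(0.352⁴ − 0.236⁴)/32 = 1.203×10^-3 m⁴.
T_max = τ_allow·J/r = 1.01×10^8 × 1.203×10^-3 / 0.176 = 690200 N·m.
ω = 15.9 rad/s, so P_max = T_max·ω = 1.097×10^7 W.

11000 kW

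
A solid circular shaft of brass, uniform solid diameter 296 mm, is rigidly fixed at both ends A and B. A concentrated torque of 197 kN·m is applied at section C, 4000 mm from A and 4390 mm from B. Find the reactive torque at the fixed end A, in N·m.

103000 N·m

With uniform GJ and both ends fixed, compatibility θ_AC = θ_CB gives T_A·a = T_B·b, together with T_A + T_B = T₀.
T_A = T₀·b/(a+b) = 197000·4390/8390 = 103100 N·m; T_B = 93920 N·m.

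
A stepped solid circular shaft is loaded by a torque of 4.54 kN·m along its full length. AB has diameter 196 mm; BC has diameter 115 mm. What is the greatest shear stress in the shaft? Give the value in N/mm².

Under the same torque, τ_max = 16T/(πd³) is largest where d is smallest — segment BC (d = 115 mm).
τ_max = 16·4540/(π·(0.115)³) = 1.520×10^7 Pa.

15.2 N/mm²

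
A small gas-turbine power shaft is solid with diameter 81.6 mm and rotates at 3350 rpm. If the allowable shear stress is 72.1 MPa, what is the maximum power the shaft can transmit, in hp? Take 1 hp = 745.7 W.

J = πd⁴/32 = π(0.0816)⁴/32 = 4.353×10^-6 m⁴.
T_max = τ_allow·J/r = 7.21×10^7 × 4.353×10^-6 / 0.0408 = 7692 N·m.
ω = 2π·3350/60 = 350.8 rad/s, so P_max = T_max·ω = 2.698×10^6 W.

3620 hp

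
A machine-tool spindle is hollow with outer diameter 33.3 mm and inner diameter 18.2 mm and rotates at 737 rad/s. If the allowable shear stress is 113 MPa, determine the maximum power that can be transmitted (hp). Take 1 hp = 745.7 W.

J = π(d_o⁴ − d_i⁴)/32 = π(0.0333⁴ − 0.0182⁴)/32 = 1.099×10^-7 m⁴.
T_max = τ_allow·J/r = 1.13×10^8 × 1.099×10^-7 / 0.0166 = 746.2 N·m.
ω = 737 rad/s, so P_max = T_max·ω = 5.499×10^5 W.

737 hp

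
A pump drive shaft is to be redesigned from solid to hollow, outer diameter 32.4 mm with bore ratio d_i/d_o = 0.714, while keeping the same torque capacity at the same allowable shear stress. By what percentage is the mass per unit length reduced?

Equal τ_max and T ⇒ the solid shaft needs d_s³ = d_o³(1−k⁴), so d_s = 32.4·(1−0.714⁴)^(1/3) = 29.31 mm.
Area ratio A_h/A_s = d_o²(1−k²)/d_s² = (1−k²)/(1−k⁴)^(2/3) = 0.5991.
Mass saving = 1 − 0.5991 = 40.1 %.

40.1 %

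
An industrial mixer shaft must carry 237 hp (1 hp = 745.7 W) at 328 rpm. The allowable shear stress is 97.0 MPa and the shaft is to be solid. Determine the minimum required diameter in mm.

ω = 2π·328/60 = 34.35 rad/s, so T = P/ω = 237×745.7 / 34.35 = 5145 N·m.
For a solid shaft τ_max = 16T/(πd³), so d = (16T/(π τ_allow))^(1/3) = (16·5145/(π·9.70×10^7))^(1/3) = 0.06465 m.

64.6 mm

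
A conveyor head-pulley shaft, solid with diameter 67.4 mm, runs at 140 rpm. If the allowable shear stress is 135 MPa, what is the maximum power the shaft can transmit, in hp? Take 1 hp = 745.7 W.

160 hp

J = πd⁴/32 = π(0.0674)⁴/32 = 2.026×10^-6 m⁴.
T_max = τ_allow·J/r = 1.35×10^8 × 2.026×10^-6 / 0.0337 = 8116 N·m.
ω = 2π·140/60 = 14.66 rad/s, so P_max = T_max·ω = 1.190×10^5 W.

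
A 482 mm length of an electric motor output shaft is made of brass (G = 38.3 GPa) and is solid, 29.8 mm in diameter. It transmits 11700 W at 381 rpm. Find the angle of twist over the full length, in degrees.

ω = 2π·381/60 = 39.90 rad/s, so T = P/ω = 11700 / 39.90 = 293.2 N·m.
J = πd⁴/32 = π(0.0298)⁴/32 = 7.742×10^-8 m⁴.
θ = T·L/(G·J) = 293.2 × 0.482 / (38.3×10⁹ × 7.742×10^-8) = 0.04767 rad.

2.73°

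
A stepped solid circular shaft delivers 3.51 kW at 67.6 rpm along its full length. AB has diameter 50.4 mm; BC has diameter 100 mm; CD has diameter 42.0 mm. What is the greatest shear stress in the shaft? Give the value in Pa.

ω = 2π·67.6/60 = 7.079 rad/s, so T = P/ω = 3.51×10³ / 7.079 = 495.8 N·m.
Under the same torque, τ_max = 16T/(πd³) is largest where d is smallest — segment CD (d = 42.0 mm).
τ_max = 16·495.8/(π·(0.0420)³) = 3.408×10^7 Pa.

3.41e7 Pa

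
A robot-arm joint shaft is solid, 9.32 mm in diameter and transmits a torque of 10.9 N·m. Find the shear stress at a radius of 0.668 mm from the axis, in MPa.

9.83 MPa

J = πd⁴/32 = π(0.00932)⁴/32 = 7.407×10^-10 m⁴.
Shear stress varies linearly with radius: τ = T·r/J = 10.90 × 6.68e-4 / 7.407×10^-10 = 9.830×10^6 Pa.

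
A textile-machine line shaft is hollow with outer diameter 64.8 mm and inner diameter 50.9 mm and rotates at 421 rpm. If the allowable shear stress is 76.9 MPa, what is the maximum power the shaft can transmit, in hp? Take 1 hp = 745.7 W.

J = π(d_o⁴ − d_i⁴)/32 = π(0.0648⁴ − 0.0509⁴)/32 = 1.072×10^-6 m⁴.
T_max = τ_allow·J/r = 7.69×10^7 × 1.072×10^-6 / 0.0324 = 2544 N·m.
ω = 2π·421/60 = 44.09 rad/s, so P_max = T_max·ω = 1.122×10^5 W.

150 hp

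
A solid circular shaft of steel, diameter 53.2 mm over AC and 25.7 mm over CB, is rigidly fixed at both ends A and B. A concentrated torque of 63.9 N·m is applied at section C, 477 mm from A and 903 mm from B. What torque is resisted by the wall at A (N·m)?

Compatibility: T_A·a/J_AC = T_B·b/J_CB with T_A + T_B = T₀.
J_AC = 7.86×10^-7 m⁴, J_CB = 4.28×10^-8 m⁴, so T_A = T₀·(J_AC/a)/((J_AC/a)+(J_CB/b)) = 62.11 N·m, T_B = 1.787 N·m.

62.1 N·m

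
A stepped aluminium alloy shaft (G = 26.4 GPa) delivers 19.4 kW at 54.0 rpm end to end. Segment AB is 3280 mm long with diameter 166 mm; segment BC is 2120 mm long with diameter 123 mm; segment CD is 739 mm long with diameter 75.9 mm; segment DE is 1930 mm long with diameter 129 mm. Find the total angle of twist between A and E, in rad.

ω = 2π·54.0/60 = 5.655 rad/s, so T = P/ω = 19.4×10³ / 5.655 = 3431 N·m.
J_AB = π(0.166)⁴/32 = 7.45×10^-5 m⁴; J_BC = π(0.123)⁴/32 = 2.25×10^-5 m⁴; J_CD = π(0.0759)⁴/32 = 3.26×10^-6 m⁴; J_DE = π(0.129)⁴/32 = 2.72×10^-5 m⁴.
θ = (T/G)·Σ L_i/J_i = (3431/26.4×10⁹)·(3.28/7.45×10^-5 + 2.12/2.25×10^-5 + 0.739/3.26×10^-6 + 1.93/2.72×10^-5) = 0.05668 rad.

0.0567 rad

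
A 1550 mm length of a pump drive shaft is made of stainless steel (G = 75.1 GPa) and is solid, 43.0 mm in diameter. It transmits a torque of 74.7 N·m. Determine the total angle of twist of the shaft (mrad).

4.59 mrad

J = πd⁴/32 = π(0.0430)⁴/32 = 3.356×10^-7 m⁴.
θ = T·L/(G·J) = 74.70 × 1.55 / (75.1×10⁹ × 3.356×10^-7) = 4.593×10^-3 rad.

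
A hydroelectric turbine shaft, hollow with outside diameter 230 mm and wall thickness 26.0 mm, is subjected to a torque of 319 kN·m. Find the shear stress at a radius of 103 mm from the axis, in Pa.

1.86e8 Pa

J = π(d_o⁴ − d_i⁴)/32 = π(0.230⁴ − 0.178⁴)/32 = 1.762×10^-4 m⁴.
Shear stress varies linearly with radius: τ = T·r/J = 319000 × 0.103 / 1.762×10^-4 = 1.865×10^8 Pa.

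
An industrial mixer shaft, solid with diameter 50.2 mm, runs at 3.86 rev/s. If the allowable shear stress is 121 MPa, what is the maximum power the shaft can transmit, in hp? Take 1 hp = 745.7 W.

97.8 hp

J = πd⁴/32 = π(0.0502)⁴/32 = 6.235×10^-7 m⁴.
T_max = τ_allow·J/r = 1.21×10^8 × 6.235×10^-7 / 0.0251 = 3006 N·m.
ω = 2π·3.86 = 24.25 rad/s, so P_max = T_max·ω = 7.289×10^4 W.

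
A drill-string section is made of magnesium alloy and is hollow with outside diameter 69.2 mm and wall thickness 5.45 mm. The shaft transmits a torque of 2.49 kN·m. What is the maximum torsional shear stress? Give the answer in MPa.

J = π(d_o⁴ − d_i⁴)/32 = π(0.0692⁴ − 0.0583⁴)/32 = 1.117×10^-6 m⁴.
τ_max = T·r/J = 2490 × 0.0346 / 1.117×10^-6 = 7.712×10^7 Pa.

77.1 MPa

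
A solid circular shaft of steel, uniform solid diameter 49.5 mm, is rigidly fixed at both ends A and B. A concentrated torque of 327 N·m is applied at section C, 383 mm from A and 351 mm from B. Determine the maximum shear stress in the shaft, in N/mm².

With uniform GJ and both ends fixed, compatibility θ_AC = θ_CB gives T_A·a = T_B·b, together with T_A + T_B = T₀.
T_A = T₀·b/(a+b) = 327.0·351/734.0 = 156.4 N·m; T_B = 170.6 N·m.
τ in each portion: τ_AC = 6.57×10^6 Pa, τ_CB = 7.16×10^6 Pa; maximum is in CB.
τ_max = T_CB·r/J = 170.6·0.0248/5.89×10^-7 = 7.165×10^6 Pa.

7.16 N/mm²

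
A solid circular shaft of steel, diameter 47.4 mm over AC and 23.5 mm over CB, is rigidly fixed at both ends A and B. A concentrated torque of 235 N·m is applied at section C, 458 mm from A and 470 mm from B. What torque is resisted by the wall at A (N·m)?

222 N·m

Compatibility: T_A·a/J_AC = T_B·b/J_CB with T_A + T_B = T₀.
J_AC = 4.96×10^-7 m⁴, J_CB = 2.99×10^-8 m⁴, so T_A = T₀·(J_AC/a)/((J_AC/a)+(J_CB/b)) = 221.9 N·m, T_B = 13.07 N·m.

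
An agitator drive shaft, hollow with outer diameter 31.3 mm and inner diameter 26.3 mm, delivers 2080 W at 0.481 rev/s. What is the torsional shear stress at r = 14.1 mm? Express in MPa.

ω = 2π·0.481 = 3.022 rad/s, so T = P/ω = 2080 / 3.022 = 688.2 N·m.
J = π(d_o⁴ − d_i⁴)/32 = π(0.0313⁴ − 0.0263⁴)/32 = 4.726×10^-8 m⁴.
Shear stress varies linearly with radius: τ = T·r/J = 688.2 × 0.0141 / 4.726×10^-8 = 2.053×10^8 Pa.

205 MPa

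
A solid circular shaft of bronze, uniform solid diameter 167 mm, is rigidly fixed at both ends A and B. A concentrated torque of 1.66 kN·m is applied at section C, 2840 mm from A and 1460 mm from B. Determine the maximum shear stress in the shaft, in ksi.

With uniform GJ and both ends fixed, compatibility θ_AC = θ_CB gives T_A·a = T_B·b, together with T_A + T_B = T₀.
T_A = T₀·b/(a+b) = 1660·1460/4300 = 563.6 N·m; T_B = 1096 N·m.
τ in each portion: τ_AC = 6.16×10^5 Pa, τ_CB = 1.20×10^6 Pa; maximum is in CB.
τ_max = T_CB·r/J = 1096·0.0835/7.64×10^-5 = 1.199×10^6 Pa.

0.174 ksi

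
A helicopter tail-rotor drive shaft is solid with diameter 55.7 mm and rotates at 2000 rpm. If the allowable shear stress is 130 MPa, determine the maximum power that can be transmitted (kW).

J = πd⁴/32 = π(0.0557)⁴/32 = 9.450×10^-7 m⁴.
T_max = τ_allow·J/r = 1.30×10^8 × 9.450×10^-7 / 0.0278 = 4411 N·m.
ω = 2π·2000/60 = 209.4 rad/s, so P_max = T_max·ω = 9.238×10^5 W.

924 kW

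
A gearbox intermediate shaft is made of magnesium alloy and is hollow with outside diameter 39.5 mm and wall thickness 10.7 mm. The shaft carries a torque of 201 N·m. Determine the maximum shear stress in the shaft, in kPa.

17400 kPa

J = π(d_o⁴ − d_i⁴)/32 = π(0.0395⁴ − 0.0181⁴)/32 = 2.285×10^-7 m⁴.
τ_max = T·r/J = 201.0 × 0.0198 / 2.285×10^-7 = 1.738×10^7 Pa.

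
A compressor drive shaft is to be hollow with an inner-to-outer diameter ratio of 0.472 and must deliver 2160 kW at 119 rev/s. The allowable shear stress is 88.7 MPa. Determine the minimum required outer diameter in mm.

55.9 mm

ω = 2π·119 = 747.7 rad/s, so T = P/ω = 2160×10³ / 747.7 = 2889 N·m.
For a hollow shaft with d_i/d_o = 0.472: τ_max = 16T/(π d_o³ (1−k⁴)), so d_o = [16T/(π τ_allow (1−k⁴))]^(1/3) = [16·2889/(π·8.87×10^7·0.9504)]^(1/3) = 0.05588 m.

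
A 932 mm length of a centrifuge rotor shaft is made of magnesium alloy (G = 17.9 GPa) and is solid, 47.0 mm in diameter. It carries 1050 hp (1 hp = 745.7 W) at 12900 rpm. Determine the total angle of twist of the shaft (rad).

ω = 2π·12900/60 = 1351 rad/s, so T = P/ω = 1050×745.7 / 1351 = 579.6 N·m.
J = πd⁴/32 = π(0.0470)⁴/32 = 4.791×10^-7 m⁴.
θ = T·L/(G·J) = 579.6 × 0.932 / (17.9×10⁹ × 4.791×10^-7) = 0.06300 rad.

0.0630 rad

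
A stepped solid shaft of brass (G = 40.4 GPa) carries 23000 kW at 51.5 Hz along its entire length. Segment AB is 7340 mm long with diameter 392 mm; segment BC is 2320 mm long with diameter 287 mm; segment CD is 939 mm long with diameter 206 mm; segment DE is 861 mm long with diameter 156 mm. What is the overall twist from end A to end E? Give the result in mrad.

47.1 mrad

ω = 2π·51.5 = 323.6 rad/s, so T = P/ω = 23000×10³ / 323.6 = 71080 N·m.
J_AB = π(0.392)⁴/32 = 2.32×10^-3 m⁴; J_BC = π(0.287)⁴/32 = 6.66×10^-4 m⁴; J_CD = π(0.206)⁴/32 = 1.77×10^-4 m⁴; J_DE = π(0.156)⁴/32 = 5.81×10^-5 m⁴.
θ = (T/G)·Σ L_i/J_i = (71080/40.4×10⁹)·(7.34/2.32×10^-3 + 2.32/6.66×10^-4 + 0.939/1.77×10^-4 + 0.861/5.81×10^-5) = 0.04710 rad.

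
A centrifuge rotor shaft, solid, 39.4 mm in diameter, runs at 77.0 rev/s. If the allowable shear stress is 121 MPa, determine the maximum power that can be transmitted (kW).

J = πd⁴/32 = π(0.0394)⁴/32 = 2.366×10^-7 m⁴.
T_max = τ_allow·J/r = 1.21×10^8 × 2.366×10^-7 / 0.0197 = 1453 N·m.
ω = 2π·77.0 = 483.8 rad/s, so P_max = T_max·ω = 7.030×10^5 W.

703 kW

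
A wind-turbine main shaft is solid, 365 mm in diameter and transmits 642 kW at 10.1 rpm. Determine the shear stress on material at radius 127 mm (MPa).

44.2 MPa

ω = 2π·10.1/60 = 1.058 rad/s, so T = P/ω = 642×10³ / 1.058 = 607000 N·m.
J = πd⁴/32 = π(0.365)⁴/32 = 1.742×10^-3 m⁴.
Shear stress varies linearly with radius: τ = T·r/J = 607000 × 0.127 / 1.742×10^-3 = 4.424×10^7 Pa.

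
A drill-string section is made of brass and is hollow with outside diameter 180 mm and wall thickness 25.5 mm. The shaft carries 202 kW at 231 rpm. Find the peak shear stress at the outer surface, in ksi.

1.44 ksi

ω = 2π·231/60 = 24.19 rad/s, so T = P/ω = 202×10³ / 24.19 = 8350 N·m.
J = π(d_o⁴ − d_i⁴)/32 = π(0.180⁴ − 0.129⁴)/32 = 7.587×10^-5 m⁴.
τ_max = T·r/J = 8350 × 0.0900 / 7.587×10^-5 = 9.905×10^6 Pa.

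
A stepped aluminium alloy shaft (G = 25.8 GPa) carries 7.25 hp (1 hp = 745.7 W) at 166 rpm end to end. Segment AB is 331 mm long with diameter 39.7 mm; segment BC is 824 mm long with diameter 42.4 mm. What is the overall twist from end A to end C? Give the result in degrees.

2.73°

ω = 2π·166/60 = 17.38 rad/s, so T = P/ω = 7.25×745.7 / 17.38 = 311.0 N·m.
J_AB = π(0.0397)⁴/32 = 2.44×10^-7 m⁴; J_BC = π(0.0424)⁴/32 = 3.17×10^-7 m⁴.
θ = (T/G)·Σ L_i/J_i = (311.0/25.8×10⁹)·(0.331/2.44×10^-7 + 0.824/3.17×10^-7) = 0.04767 rad.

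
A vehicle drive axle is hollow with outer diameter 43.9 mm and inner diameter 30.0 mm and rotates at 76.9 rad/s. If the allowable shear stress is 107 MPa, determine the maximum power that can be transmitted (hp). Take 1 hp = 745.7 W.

J = π(d_o⁴ − d_i⁴)/32 = π(0.0439⁴ − 0.0300⁴)/32 = 2.851×10^-7 m⁴.
T_max = τ_allow·J/r = 1.07×10^8 × 2.851×10^-7 / 0.0220 = 1390 N·m.
ω = 76.9 rad/s, so P_max = T_max·ω = 1.069×10^5 W.

143 hp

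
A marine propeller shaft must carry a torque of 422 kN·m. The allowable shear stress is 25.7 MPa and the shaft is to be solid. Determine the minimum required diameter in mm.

For a solid shaft τ_max = 16T/(πd³), so d = (16T/(π τ_allow))^(1/3) = (16·422000/(π·2.57×10^7))^(1/3) = 0.4373 m.

437 mm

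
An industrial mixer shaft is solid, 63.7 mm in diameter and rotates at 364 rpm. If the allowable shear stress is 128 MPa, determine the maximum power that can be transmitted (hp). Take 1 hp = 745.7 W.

332 hp

J = πd⁴/32 = π(0.0637)⁴/32 = 1.616×10^-6 m⁴.
T_max = τ_allow·J/r = 1.28×10^8 × 1.616×10^-6 / 0.0319 = 6496 N·m.
ω = 2π·364/60 = 38.12 rad/s, so P_max = T_max·ω = 2.476×10^5 W.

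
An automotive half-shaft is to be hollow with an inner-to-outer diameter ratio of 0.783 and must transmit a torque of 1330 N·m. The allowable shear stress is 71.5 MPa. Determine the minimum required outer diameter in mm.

For a hollow shaft with d_i/d_o = 0.783: τ_max = 16T/(π d_o³ (1−k⁴)), so d_o = [16T/(π τ_allow (1−k⁴))]^(1/3) = [16·1330/(π·7.15×10^7·0.6241)]^(1/3) = 0.05334 m.

53.3 mm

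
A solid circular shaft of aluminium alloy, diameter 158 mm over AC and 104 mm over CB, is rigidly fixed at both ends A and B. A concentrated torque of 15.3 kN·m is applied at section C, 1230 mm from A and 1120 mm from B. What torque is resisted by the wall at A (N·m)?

Compatibility: T_A·a/J_AC = T_B·b/J_CB with T_A + T_B = T₀.
J_AC = 6.12×10^-5 m⁴, J_CB = 1.15×10^-5 m⁴, so T_A = T₀·(J_AC/a)/((J_AC/a)+(J_CB/b)) = 12680 N·m, T_B = 2615 N·m.

12700 N·m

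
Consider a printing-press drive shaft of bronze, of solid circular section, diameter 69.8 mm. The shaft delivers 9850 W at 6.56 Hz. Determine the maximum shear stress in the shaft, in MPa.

ω = 2π·6.56 = 41.22 rad/s, so T = P/ω = 9850 / 41.22 = 239.0 N·m.
J = πd⁴/32 = π(0.0698)⁴/32 = 2.330×10^-6 m⁴.
τ_max = T·r/J = 239.0 × 0.0349 / 2.330×10^-6 = 3.579×10^6 Pa.

3.58 MPa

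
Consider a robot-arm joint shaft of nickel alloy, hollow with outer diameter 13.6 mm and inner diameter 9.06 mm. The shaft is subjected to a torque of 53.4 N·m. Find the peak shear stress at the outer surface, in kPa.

J = π(d_o⁴ − d_i⁴)/32 = π(0.0136⁴ − 0.00906⁴)/32 = 2.697×10^-9 m⁴.
τ_max = T·r/J = 53.40 × 0.00680 / 2.697×10^-9 = 1.346×10^8 Pa.

135000 kPa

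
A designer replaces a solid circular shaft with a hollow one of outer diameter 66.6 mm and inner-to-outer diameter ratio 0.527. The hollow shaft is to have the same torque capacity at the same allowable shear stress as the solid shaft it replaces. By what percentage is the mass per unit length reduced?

23.8 %

Equal τ_max and T ⇒ the solid shaft needs d_s³ = d_o³(1−k⁴), so d_s = 66.6·(1−0.527⁴)^(1/3) = 64.84 mm.
Area ratio A_h/A_s = d_o²(1−k²)/d_s² = (1−k²)/(1−k⁴)^(2/3) = 0.7620.
Mass saving = 1 − 0.7620 = 23.8 %.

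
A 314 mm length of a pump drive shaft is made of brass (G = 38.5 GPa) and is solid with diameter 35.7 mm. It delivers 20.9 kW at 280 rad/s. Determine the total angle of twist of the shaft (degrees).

ω = 280 rad/s, so T = P/ω = 20.9×10³ / 280.0 = 74.64 N·m.
J = πd⁴/32 = π(0.0357)⁴/32 = 1.595×10^-7 m⁴.
θ = T·L/(G·J) = 74.64 × 0.314 / (38.5×10⁹ × 1.595×10^-7) = 3.818×10^-3 rad.

0.219°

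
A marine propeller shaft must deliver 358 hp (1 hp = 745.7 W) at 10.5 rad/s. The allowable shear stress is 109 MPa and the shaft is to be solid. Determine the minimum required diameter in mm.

ω = 10.5 rad/s, so T = P/ω = 358×745.7 / 10.50 = 25420 N·m.
For a solid shaft τ_max = 16T/(πd³), so d = (16T/(π τ_allow))^(1/3) = (16·25420/(π·1.09×10^8))^(1/3) = 0.1059 m.

106 mm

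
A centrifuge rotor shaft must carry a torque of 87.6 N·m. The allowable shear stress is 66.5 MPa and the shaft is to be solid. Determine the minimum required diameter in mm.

For a solid shaft τ_max = 16T/(πd³), so d = (16T/(π τ_allow))^(1/3) = (16·87.60/(π·6.65×10^7))^(1/3) = 0.01886 m.

18.9 mm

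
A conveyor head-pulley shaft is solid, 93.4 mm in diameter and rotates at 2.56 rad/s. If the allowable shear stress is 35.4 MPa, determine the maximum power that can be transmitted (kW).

14.5 kW

J = πd⁴/32 = π(0.0934)⁴/32 = 7.471×10^-6 m⁴.
T_max = τ_allow·J/r = 3.54×10^7 × 7.471×10^-6 / 0.0467 = 5663 N·m.
ω = 2.56 rad/s, so P_max = T_max·ω = 1.450×10^4 W.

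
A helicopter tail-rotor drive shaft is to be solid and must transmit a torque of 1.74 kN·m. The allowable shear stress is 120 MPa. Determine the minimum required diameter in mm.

42.0 mm

For a solid shaft τ_max = 16T/(πd³), so d = (16T/(π τ_allow))^(1/3) = (16·1740/(π·1.20×10^8))^(1/3) = 0.04195 m.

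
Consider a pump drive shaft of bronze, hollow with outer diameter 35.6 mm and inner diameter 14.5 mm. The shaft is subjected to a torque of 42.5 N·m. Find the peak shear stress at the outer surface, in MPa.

4.93 MPa

J = π(d_o⁴ − d_i⁴)/32 = π(0.0356⁴ − 0.0145⁴)/32 = 1.533×10^-7 m⁴.
τ_max = T·r/J = 42.50 × 0.0178 / 1.533×10^-7 = 4.933×10^6 Pa.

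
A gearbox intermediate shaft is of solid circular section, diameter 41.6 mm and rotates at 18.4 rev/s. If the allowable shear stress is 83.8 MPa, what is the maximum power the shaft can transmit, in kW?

137 kW

J = πd⁴/32 = π(0.0416)⁴/32 = 2.940×10^-7 m⁴.
T_max = τ_allow·J/r = 8.38×10^7 × 2.940×10^-7 / 0.0208 = 1185 N·m.
ω = 2π·18.4 = 115.6 rad/s, so P_max = T_max·ω = 1.369×10^5 W.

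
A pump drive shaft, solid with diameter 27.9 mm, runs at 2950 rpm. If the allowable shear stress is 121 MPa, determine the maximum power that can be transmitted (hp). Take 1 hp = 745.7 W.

214 hp

J = πd⁴/32 = π(0.0279)⁴/32 = 5.949×10^-8 m⁴.
T_max = τ_allow·J/r = 1.21×10^8 × 5.949×10^-8 / 0.0139 = 516.0 N·m.
ω = 2π·2950/60 = 308.9 rad/s, so P_max = T_max·ω = 1.594×10^5 W.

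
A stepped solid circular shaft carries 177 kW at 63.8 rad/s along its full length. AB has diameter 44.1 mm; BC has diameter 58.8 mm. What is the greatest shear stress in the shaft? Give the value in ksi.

23.9 ksi

ω = 63.8 rad/s, so T = P/ω = 177×10³ / 63.80 = 2774 N·m.
Under the same torque, τ_max = 16T/(πd³) is largest where d is smallest — segment AB (d = 44.1 mm).
τ_max = 16·2774/(π·(0.0441)³) = 1.647×10^8 Pa.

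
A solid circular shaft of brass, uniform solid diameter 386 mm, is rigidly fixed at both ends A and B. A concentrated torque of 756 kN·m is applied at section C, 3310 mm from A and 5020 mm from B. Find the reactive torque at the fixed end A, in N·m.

456000 N·m

With uniform GJ and both ends fixed, compatibility θ_AC = θ_CB gives T_A·a = T_B·b, together with T_A + T_B = T₀.
T_A = T₀·b/(a+b) = 756000·5020/8330 = 455600 N·m; T_B = 300400 N·m.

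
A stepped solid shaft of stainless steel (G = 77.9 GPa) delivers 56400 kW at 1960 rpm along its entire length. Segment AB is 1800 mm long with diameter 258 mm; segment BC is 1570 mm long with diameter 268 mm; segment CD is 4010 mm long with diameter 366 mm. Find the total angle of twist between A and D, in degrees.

ω = 2π·1960/60 = 205.3 rad/s, so T = P/ω = 56400×10³ / 205.3 = 274800 N·m.
J_AB = π(0.258)⁴/32 = 4.35×10^-4 m⁴; J_BC = π(0.268)⁴/32 = 5.06×10^-4 m⁴; J_CD = π(0.366)⁴/32 = 1.76×10^-3 m⁴.
θ = (T/G)·Σ L_i/J_i = (274800/77.9×10⁹)·(1.80/4.35×10^-4 + 1.57/5.06×10^-4 + 4.01/1.76×10^-3) = 0.03356 rad.

1.92°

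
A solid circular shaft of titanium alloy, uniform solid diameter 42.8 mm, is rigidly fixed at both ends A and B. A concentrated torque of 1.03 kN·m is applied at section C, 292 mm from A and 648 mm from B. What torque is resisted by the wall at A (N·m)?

710 N·m

With uniform GJ and both ends fixed, compatibility θ_AC = θ_CB gives T_A·a = T_B·b, together with T_A + T_B = T₀.
T_A = T₀·b/(a+b) = 1030·648/940.0 = 710.0 N·m; T_B = 320.0 N·m.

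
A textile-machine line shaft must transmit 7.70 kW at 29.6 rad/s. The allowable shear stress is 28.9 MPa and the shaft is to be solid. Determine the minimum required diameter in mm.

35.8 mm

ω = 29.6 rad/s, so T = P/ω = 7.70×10³ / 29.60 = 260.1 N·m.
For a solid shaft τ_max = 16T/(πd³), so d = (16T/(π τ_allow))^(1/3) = (16·260.1/(π·2.89×10^7))^(1/3) = 0.03579 m.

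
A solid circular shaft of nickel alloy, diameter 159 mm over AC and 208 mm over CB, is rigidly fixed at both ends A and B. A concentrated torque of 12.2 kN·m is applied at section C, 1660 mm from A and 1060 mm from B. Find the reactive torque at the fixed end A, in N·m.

2180 N·m

Compatibility: T_A·a/J_AC = T_B·b/J_CB with T_A + T_B = T₀.
J_AC = 6.27×10^-5 m⁴, J_CB = 1.84×10^-4 m⁴, so T_A = T₀·(J_AC/a)/((J_AC/a)+(J_CB/b)) = 2184 N·m, T_B = 10020 N·m.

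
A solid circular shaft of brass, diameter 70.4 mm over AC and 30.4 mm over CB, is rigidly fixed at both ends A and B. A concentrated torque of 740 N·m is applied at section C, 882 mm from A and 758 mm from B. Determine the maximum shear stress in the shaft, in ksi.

Compatibility: T_A·a/J_AC = T_B·b/J_CB with T_A + T_B = T₀.
J_AC = 2.41×10^-6 m⁴, J_CB = 8.38×10^-8 m⁴, so T_A = T₀·(J_AC/a)/((J_AC/a)+(J_CB/b)) = 711.2 N·m, T_B = 28.77 N·m.
τ in each portion: τ_AC = 1.04×10^7 Pa, τ_CB = 5.22×10^6 Pa; maximum is in AC.
τ_max = T_AC·r/J = 711.2·0.0352/2.41×10^-6 = 1.038×10^7 Pa.

1.51 ksi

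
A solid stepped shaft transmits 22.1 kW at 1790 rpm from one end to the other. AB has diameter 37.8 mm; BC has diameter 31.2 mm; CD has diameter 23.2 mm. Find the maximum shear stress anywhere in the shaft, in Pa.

ω = 2π·1790/60 = 187.4 rad/s, so T = P/ω = 22.1×10³ / 187.4 = 117.9 N·m.
Under the same torque, τ_max = 16T/(πd³) is largest where d is smallest — segment CD (d = 23.2 mm).
τ_max = 16·117.9/(π·(0.0232)³) = 4.809×10^7 Pa.

4.81e7 Pa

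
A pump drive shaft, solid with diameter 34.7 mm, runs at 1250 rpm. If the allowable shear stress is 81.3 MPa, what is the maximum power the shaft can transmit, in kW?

J = πd⁴/32 = π(0.0347)⁴/32 = 1.423×10^-7 m⁴.
T_max = τ_allow·J/r = 8.13×10^7 × 1.423×10^-7 / 0.0174 = 667.0 N·m.
ω = 2π·1250/60 = 130.9 rad/s, so P_max = T_max·ω = 8.731×10^4 W.

87.3 kW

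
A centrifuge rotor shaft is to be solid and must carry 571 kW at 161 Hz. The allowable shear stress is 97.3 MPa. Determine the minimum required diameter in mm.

ω = 2π·161 = 1012 rad/s, so T = P/ω = 571×10³ / 1012 = 564.5 N·m.
For a solid shaft τ_max = 16T/(πd³), so d = (16T/(π τ_allow))^(1/3) = (16·564.5/(π·9.73×10^7))^(1/3) = 0.03091 m.

30.9 mm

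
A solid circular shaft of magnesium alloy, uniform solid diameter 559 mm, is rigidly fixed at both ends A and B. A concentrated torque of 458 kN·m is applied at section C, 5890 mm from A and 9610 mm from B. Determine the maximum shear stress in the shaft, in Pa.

8.28e6 Pa

With uniform GJ and both ends fixed, compatibility θ_AC = θ_CB gives T_A·a = T_B·b, together with T_A + T_B = T₀.
T_A = T₀·b/(a+b) = 458000·9610/15500 = 284000 N·m; T_B = 174000 N·m.
τ in each portion: τ_AC = 8.28×10^6 Pa, τ_CB = 5.07×10^6 Pa; maximum is in AC.
τ_max = T_AC·r/J = 284000·0.280/9.59×10^-3 = 8.279×10^6 Pa.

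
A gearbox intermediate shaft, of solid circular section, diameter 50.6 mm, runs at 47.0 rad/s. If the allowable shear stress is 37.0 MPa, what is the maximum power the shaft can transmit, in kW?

44.2 kW

J = πd⁴/32 = π(0.0506)⁴/32 = 6.436×10^-7 m⁴.
T_max = τ_allow·J/r = 3.70×10^7 × 6.436×10^-7 / 0.0253 = 941.2 N·m.
ω = 47.0 rad/s, so P_max = T_max·ω = 4.424×10^4 W.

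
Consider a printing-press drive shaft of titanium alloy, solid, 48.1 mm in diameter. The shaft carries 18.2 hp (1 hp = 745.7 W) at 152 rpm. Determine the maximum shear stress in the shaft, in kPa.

39000 kPa

ω = 2π·152/60 = 15.92 rad/s, so T = P/ω = 18.2×745.7 / 15.92 = 852.6 N·m.
J = πd⁴/32 = π(0.0481)⁴/32 = 5.255×10^-7 m⁴.
τ_max = T·r/J = 852.6 × 0.0241 / 5.255×10^-7 = 3.902×10^7 Pa.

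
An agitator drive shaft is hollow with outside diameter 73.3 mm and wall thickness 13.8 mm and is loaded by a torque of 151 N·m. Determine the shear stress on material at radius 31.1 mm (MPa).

1.95 MPa

J = π(d_o⁴ − d_i⁴)/32 = π(0.0733⁴ − 0.0457⁴)/32 = 2.406×10^-6 m⁴.
Shear stress varies linearly with radius: τ = T·r/J = 151.0 × 0.0311 / 2.406×10^-6 = 1.952×10^6 Pa.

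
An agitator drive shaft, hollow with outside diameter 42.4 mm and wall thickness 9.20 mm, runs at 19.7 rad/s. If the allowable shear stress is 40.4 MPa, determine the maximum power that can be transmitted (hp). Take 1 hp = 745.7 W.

J = π(d_o⁴ − d_i⁴)/32 = π(0.0424⁴ − 0.0240⁴)/32 = 2.847×10^-7 m⁴.
T_max = τ_allow·J/r = 4.04×10^7 × 2.847×10^-7 / 0.0212 = 542.6 N·m.
ω = 19.7 rad/s, so P_max = T_max·ω = 1.069×10^4 W.

14.3 hp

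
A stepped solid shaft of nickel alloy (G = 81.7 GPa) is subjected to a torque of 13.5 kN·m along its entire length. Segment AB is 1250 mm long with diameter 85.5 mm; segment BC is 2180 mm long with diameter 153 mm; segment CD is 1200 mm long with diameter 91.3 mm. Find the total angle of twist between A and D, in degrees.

J_AB = π(0.0855)⁴/32 = 5.25×10^-6 m⁴; J_BC = π(0.153)⁴/32 = 5.38×10^-5 m⁴; J_CD = π(0.0913)⁴/32 = 6.82×10^-6 m⁴.
θ = (T/G)·Σ L_i/J_i = (13500/81.7×10⁹)·(1.25/5.25×10^-6 + 2.18/5.38×10^-5 + 1.20/6.82×10^-6) = 0.07513 rad.

4.30°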